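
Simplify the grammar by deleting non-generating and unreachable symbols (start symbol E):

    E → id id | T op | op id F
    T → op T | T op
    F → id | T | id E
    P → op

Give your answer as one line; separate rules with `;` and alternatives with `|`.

E → id id | op id F; F → id | id E

Generating nonterminals: {E, F, P}.
Reachable from E after that: {E, F}.
Removed useless symbols: {P, T} and every production mentioning them.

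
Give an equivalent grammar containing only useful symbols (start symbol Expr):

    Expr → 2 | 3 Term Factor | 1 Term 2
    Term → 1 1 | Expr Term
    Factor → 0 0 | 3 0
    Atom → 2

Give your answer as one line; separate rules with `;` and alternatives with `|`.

Generating nonterminals: {Atom, Expr, Factor, Term}.
Reachable from Expr after that: {Expr, Factor, Term}.
Removed useless symbols: {Atom} and every production mentioning them.

Expr → 2 | 3 Term Factor | 1 Term 2; Term → 1 1 | Expr Term; Factor → 0 0 | 3 0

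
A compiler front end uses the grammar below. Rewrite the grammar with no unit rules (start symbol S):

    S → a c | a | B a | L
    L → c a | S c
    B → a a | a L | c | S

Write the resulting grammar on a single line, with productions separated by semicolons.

S → c a | S c | a c | a | B a; L → c a | S c; B → c a | S c | a a | a L | c | a c | a | B a

Unit pairs: B ⇒* {L, S}; S ⇒* {L}.
For each unit pair (A, B), copy every non-unit production of B to A, then drop all unit productions.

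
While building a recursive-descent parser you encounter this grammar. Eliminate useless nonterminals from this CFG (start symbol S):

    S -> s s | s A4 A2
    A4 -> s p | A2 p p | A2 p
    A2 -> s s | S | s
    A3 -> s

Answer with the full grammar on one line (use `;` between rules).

Generating nonterminals: {A2, A3, A4, S}.
Reachable from S after that: {A2, A4, S}.
Removed useless symbols: {A3} and every production mentioning them.

S -> s s | s A4 A2; A4 -> s p | A2 p p | A2 p; A2 -> s s | S | s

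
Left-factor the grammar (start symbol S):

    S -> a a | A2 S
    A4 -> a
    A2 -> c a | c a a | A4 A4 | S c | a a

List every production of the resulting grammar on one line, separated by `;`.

S -> a a | A2 S; A4 -> a; A2 -> A4 A4 | S c | a a | c a A2'; A2' -> ε | a

A2 has alternatives sharing prefix 'c a': factor to A2 → c a A2' with A2' → ε | a.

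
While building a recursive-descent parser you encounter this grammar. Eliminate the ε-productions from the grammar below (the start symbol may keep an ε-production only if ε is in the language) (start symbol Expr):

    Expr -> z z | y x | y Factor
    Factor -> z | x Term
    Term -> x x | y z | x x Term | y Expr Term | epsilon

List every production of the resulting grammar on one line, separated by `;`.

Expr -> z z | y x | y Factor; Factor -> z | x Term | x; Term -> x x | y z | x x Term | y Expr Term | y Expr

Nullable set = {Term}.
ε ∉ L(G), so no ε-production is kept.
Add the nullable-subset variants: Factor → x Term gives x Term | x. Term → y Expr Term gives y Expr Term | y Expr.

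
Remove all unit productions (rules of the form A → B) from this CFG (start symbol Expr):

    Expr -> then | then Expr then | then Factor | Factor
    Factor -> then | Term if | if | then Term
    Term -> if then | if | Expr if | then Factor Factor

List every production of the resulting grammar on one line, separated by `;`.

Unit pairs: Expr ⇒* {Factor}.
For each unit pair (A, B), copy every non-unit production of B to A, then drop all unit productions.

Expr -> then | Term if | if | then Term | then Expr then | then Factor; Factor -> then | Term if | if | then Term; Term -> if then | if | Expr if | then Factor Factor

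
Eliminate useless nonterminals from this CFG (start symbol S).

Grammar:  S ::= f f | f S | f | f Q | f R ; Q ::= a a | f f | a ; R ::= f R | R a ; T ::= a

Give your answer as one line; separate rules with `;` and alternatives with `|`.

Generating nonterminals: {Q, S, T}.
Reachable from S after that: {Q, S}.
Removed useless symbols: {R, T} and every production mentioning them.

S ::= f f | f S | f | f Q; Q ::= a a | f f | a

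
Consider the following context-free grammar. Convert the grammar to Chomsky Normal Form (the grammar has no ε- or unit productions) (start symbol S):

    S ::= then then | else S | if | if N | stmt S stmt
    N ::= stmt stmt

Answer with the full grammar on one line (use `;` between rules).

S ::= X1 X1 | X2 S | if | X3 N | X4 Y1; N ::= X4 X4; X1 ::= then; X2 ::= else; X3 ::= if; X4 ::= stmt; Y1 ::= S X4

Introduce a nonterminal for each terminal appearing in a rule of length ≥ 2: X1 → then, X2 → else, X3 → if, X4 → stmt.
Binarize each right-hand side of length ≥ 3 by chaining fresh nonterminals (Y1, Y2, …): affected rules were S → X4 S X4.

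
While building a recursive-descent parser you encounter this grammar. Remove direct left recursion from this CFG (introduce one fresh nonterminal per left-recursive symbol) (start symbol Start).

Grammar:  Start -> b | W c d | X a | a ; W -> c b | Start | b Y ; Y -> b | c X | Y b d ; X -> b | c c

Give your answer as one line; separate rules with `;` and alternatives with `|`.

Start -> b | W c d | X a | a; W -> c b | Start | b Y; Y -> b Y1 | c X Y1; X -> b | c c; Y1 -> b d Y1 | epsilon

Directly left-recursive nonterminal: Y.
For Y: α = {b d}, β = {b, c X}. Rewrite as Y → β Y1 and Y1 → α Y1 | ε.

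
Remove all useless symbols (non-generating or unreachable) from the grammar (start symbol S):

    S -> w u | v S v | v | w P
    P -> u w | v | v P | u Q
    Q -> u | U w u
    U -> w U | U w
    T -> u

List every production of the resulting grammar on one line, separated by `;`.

S -> w u | v S v | v | w P; P -> u w | v | v P | u Q; Q -> u

Generating nonterminals: {P, Q, S, T}.
Reachable from S after that: {P, Q, S}.
Removed useless symbols: {T, U} and every production mentioning them.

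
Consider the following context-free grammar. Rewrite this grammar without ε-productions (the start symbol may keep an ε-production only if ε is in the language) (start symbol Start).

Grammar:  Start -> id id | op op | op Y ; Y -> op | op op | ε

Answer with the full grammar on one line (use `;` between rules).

Nullable set = {Y}.
ε ∉ L(G), so no ε-production is kept.
Add the nullable-subset variants: Start → op Y gives op Y | op.

Start -> id id | op op | op Y | op; Y -> op | op op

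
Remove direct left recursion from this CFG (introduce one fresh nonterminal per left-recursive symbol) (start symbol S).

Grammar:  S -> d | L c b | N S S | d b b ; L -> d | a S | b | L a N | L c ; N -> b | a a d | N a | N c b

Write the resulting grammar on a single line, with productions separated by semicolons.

S -> d | L c b | N S S | d b b; L -> d L' | a S L' | b L'; N -> b N' | a a d N'; L' -> a N L' | c L' | ε; N' -> a N' | c b N' | ε

Left recursion appears on L, N.
For L: α = {a N, c}, β = {d, a S, b}. Rewrite as L → β L' and L' → α L' | ε.
For N: α = {a, c b}, β = {b, a a d}. Rewrite as N → β N' and N' → α N' | ε.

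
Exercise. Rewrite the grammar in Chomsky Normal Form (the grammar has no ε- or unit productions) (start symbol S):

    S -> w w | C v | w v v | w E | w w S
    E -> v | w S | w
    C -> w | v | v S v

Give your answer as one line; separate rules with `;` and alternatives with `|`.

S -> X1 X1 | C X2 | X1 Y1 | X1 E | X1 Y2; E -> v | X1 S | w; C -> w | v | X2 Y3; X1 -> w; X2 -> v; Y1 -> X2 X2; Y2 -> X1 S; Y3 -> S X2

Introduce a nonterminal for each terminal appearing in a rule of length ≥ 2: X1 → w, X2 → v.
Binarize each right-hand side of length ≥ 3 by chaining fresh nonterminals (Y1, Y2, …): affected rules were S → X1 X2 X2; S → X1 X1 S; C → X2 S X2.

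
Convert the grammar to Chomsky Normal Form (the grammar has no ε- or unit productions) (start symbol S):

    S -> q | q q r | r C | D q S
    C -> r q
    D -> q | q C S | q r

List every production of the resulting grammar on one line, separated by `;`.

Introduce a nonterminal for each terminal appearing in a rule of length ≥ 2: X1 → q, X2 → r.
Binarize each right-hand side of length ≥ 3 by chaining fresh nonterminals (Y1, Y2, …): affected rules were S → X1 X1 X2; S → D X1 S; D → X1 C S.

S -> q | X1 Y1 | X2 C | D Y2; C -> X2 X1; D -> q | X1 Y3 | X1 X2; X1 -> q; X2 -> r; Y1 -> X1 X2; Y2 -> X1 S; Y3 -> C S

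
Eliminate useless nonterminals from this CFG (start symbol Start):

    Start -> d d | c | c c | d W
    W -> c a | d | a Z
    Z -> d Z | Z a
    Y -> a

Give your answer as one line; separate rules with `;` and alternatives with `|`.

Start -> d d | c | c c | d W; W -> c a | d

Generating nonterminals: {Start, W, Y}.
Reachable from Start after that: {Start, W}.
Removed useless symbols: {Y, Z} and every production mentioning them.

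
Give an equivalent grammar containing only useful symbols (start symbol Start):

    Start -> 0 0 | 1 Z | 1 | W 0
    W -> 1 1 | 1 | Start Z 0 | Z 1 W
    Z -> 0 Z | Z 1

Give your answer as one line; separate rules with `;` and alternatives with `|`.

Generating nonterminals: {Start, W}.
Reachable from Start after that: {Start, W}.
Removed useless symbols: {Z} and every production mentioning them.

Start -> 0 0 | 1 | W 0; W -> 1 1 | 1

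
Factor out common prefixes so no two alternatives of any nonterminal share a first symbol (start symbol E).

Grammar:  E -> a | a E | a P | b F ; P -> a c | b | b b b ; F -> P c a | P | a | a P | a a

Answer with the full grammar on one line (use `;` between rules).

E has alternatives sharing prefix 'a': factor to E → a E' with E' → ε | E | P.
P has alternatives sharing prefix 'b': factor to P → b P' with P' → ε | b b.
F has alternatives sharing prefix 'a': factor to F → a F' with F' → ε | P | a.
F has alternatives sharing prefix 'P': factor to F → P F'' with F'' → c a | ε.

E -> b F | a E'; P -> a c | b P'; F -> a F' | P F''; E' -> ε | E | P; P' -> ε | b b; F' -> ε | P | a; F'' -> c a | ε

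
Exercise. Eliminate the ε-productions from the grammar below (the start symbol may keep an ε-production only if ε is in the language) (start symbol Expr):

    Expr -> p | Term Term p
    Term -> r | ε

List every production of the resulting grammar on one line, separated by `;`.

Nullable set = {Term}.
ε ∉ L(G), so no ε-production is kept.
Expand every rule over subsets of its nullable positions: Expr → Term Term p gives Term Term p | Term p.

Expr -> p | Term Term p | Term p; Term -> r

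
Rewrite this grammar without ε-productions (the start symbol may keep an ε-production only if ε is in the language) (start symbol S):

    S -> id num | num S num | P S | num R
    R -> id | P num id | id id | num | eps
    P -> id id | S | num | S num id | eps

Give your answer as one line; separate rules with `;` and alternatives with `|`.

Nullable set = {P, R}.
ε ∉ L(G), so no ε-production is kept.
Add the nullable-subset variants: S → num R gives num R | num. R → P num id gives P num id | num id.

S -> id num | num S num | P S | num R | num; R -> id | P num id | num id | id id | num; P -> id id | S | num | S num id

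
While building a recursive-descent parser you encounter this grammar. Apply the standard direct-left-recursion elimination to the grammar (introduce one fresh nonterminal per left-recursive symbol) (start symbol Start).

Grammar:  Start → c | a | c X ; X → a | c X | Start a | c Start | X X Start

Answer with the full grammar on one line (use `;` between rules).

Start → c | a | c X; X → a X1 | c X X1 | Start a X1 | c Start X1; X1 → X Start X1 | ε

Directly left-recursive nonterminal: X.
For X: α = {X Start}, β = {a, c X, Start a, c Start}. Rewrite as X → β X1 and X1 → α X1 | ε.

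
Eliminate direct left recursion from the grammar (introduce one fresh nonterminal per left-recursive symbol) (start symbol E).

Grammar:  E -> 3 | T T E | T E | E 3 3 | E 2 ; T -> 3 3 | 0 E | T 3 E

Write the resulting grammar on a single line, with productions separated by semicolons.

E -> 3 E' | T T E E' | T E E'; T -> 3 3 T' | 0 E T'; E' -> 3 3 E' | 2 E' | ε; T' -> 3 E T' | ε

Left recursion appears on E, T.
For E: α = {3 3, 2}, β = {3, T T E, T E}. Rewrite as E → β E' and E' → α E' | ε.
For T: α = {3 E}, β = {3 3, 0 E}. Rewrite as T → β T' and T' → α T' | ε.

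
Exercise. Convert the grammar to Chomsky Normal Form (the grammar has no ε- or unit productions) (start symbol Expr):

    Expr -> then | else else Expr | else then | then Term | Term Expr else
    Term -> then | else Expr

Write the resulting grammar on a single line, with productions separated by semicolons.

Expr -> then | X1 Y1 | X1 X2 | X2 Term | Term Y2; Term -> then | X1 Expr; X1 -> else; X2 -> then; Y1 -> X1 Expr; Y2 -> Expr X1

Introduce a nonterminal for each terminal appearing in a rule of length ≥ 2: X1 → else, X2 → then.
Binarize each right-hand side of length ≥ 3 by chaining fresh nonterminals (Y1, Y2, …): affected rules were Expr → X1 X1 Expr; Expr → Term Expr X1.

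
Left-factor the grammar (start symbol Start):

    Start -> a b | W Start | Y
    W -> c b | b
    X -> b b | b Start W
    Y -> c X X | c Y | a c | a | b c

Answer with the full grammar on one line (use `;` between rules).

X has alternatives sharing prefix 'b': factor to X → b X1 with X1 → b | Start W.
Y has alternatives sharing prefix 'c': factor to Y → c Y1 with Y1 → X X | Y.
Y has alternatives sharing prefix 'a': factor to Y → a Y2 with Y2 → c | ε.

Start -> a b | W Start | Y; W -> c b | b; X -> b X1; Y -> b c | c Y1 | a Y2; X1 -> b | Start W; Y1 -> X X | Y; Y2 -> c | ε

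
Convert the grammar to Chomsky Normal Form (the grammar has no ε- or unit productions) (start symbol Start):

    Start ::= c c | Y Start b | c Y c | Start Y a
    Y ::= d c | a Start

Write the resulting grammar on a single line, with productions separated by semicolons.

Introduce a nonterminal for each terminal appearing in a rule of length ≥ 2: X1 → c, X2 → b, X3 → a, X4 → d.
Binarize each right-hand side of length ≥ 3 by chaining fresh nonterminals (Y1, Y2, …): affected rules were Start → Y Start X2; Start → X1 Y X1; Start → Start Y X3.

Start ::= X1 X1 | Y Y1 | X1 Y2 | Start Y3; Y ::= X4 X1 | X3 Start; X1 ::= c; X2 ::= b; X3 ::= a; X4 ::= d; Y1 ::= Start X2; Y2 ::= Y X1; Y3 ::= Y X3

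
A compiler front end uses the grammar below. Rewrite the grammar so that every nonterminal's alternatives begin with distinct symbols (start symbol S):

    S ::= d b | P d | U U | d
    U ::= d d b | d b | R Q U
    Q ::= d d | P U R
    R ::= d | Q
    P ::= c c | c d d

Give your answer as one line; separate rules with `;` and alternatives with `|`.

S has alternatives sharing prefix 'd': factor to S → d S' with S' → b | ε.
U has alternatives sharing prefix 'd': factor to U → d U' with U' → d b | b.
P has alternatives sharing prefix 'c': factor to P → c P' with P' → c | d d.

S ::= P d | U U | d S'; U ::= R Q U | d U'; Q ::= d d | P U R; R ::= d | Q; P ::= c P'; S' ::= b | ε; U' ::= d b | b; P' ::= c | d d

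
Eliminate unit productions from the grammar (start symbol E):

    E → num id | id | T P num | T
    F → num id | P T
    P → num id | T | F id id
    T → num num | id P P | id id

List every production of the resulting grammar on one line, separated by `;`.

Unit pairs: E ⇒* {T}; P ⇒* {T}.
Replace each nonterminal's rules with the union of the non-unit rules of every nonterminal it unit-derives.

E → num id | id | T P num | num num | id P P | id id; F → num id | P T; P → num id | F id id | num num | id P P | id id; T → num num | id P P | id id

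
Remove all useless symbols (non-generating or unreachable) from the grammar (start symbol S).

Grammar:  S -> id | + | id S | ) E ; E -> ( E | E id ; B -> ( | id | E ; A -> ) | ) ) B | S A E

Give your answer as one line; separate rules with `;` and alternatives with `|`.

Generating nonterminals: {A, B, S}.
Reachable from S after that: {S}.
Removed useless symbols: {A, B, E} and every production mentioning them.

S -> id | + | id S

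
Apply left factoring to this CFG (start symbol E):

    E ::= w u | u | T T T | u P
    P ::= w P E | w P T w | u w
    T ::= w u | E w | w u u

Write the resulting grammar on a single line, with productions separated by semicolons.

E ::= w u | T T T | u E'; P ::= u w | w P P'; T ::= E w | w u T'; E' ::= ε | P; P' ::= E | T w; T' ::= ε | u

E has alternatives sharing prefix 'u': factor to E → u E' with E' → ε | P.
P has alternatives sharing prefix 'w P': factor to P → w P P' with P' → E | T w.
T has alternatives sharing prefix 'w u': factor to T → w u T' with T' → ε | u.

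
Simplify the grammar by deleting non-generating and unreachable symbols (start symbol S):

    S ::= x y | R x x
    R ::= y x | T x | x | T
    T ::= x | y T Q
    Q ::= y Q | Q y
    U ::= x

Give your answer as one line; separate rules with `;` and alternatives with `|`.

S ::= x y | R x x; R ::= y x | T x | x | T; T ::= x

Generating nonterminals: {R, S, T, U}.
Reachable from S after that: {R, S, T}.
Removed useless symbols: {Q, U} and every production mentioning them.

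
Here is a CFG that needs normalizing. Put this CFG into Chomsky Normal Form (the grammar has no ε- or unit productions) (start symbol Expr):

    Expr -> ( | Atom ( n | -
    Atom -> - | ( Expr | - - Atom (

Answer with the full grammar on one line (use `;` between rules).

Introduce a nonterminal for each terminal appearing in a rule of length ≥ 2: X1 → (, X2 → n, X3 → -.
Binarize each right-hand side of length ≥ 3 by chaining fresh nonterminals (Y1, Y2, …): affected rules were Expr → Atom X1 X2; Atom → X3 X3 Atom X1.

Expr -> ( | Atom Y1 | -; Atom -> - | X1 Expr | X3 Y2; X1 -> (; X2 -> n; X3 -> -; Y1 -> X1 X2; Y2 -> X3 Y3; Y3 -> Atom X1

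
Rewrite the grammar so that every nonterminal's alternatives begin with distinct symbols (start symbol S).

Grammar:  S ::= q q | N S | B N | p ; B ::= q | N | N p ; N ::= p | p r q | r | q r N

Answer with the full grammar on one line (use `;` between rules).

S ::= q q | N S | B N | p; B ::= q | N B'; N ::= r | q r N | p N'; B' ::= eps | p; N' ::= eps | r q

B has alternatives sharing prefix 'N': factor to B → N B' with B' → ε | p.
N has alternatives sharing prefix 'p': factor to N → p N' with N' → ε | r q.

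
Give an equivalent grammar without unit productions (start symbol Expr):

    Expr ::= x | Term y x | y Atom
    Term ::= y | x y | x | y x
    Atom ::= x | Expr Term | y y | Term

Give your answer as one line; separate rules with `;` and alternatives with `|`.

Expr ::= x | Term y x | y Atom; Term ::= y | x y | x | y x; Atom ::= y | x y | x | y x | Expr Term | y y

Unit pairs: Atom ⇒* {Term}.
For every A with A ⇒* B via unit rules, add B's non-unit alternatives to A; then delete every rule of the form X → Y.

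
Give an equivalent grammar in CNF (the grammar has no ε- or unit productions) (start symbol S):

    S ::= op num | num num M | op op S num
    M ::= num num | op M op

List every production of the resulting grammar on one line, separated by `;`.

Introduce a nonterminal for each terminal appearing in a rule of length ≥ 2: X1 → op, X2 → num.
Binarize each right-hand side of length ≥ 3 by chaining fresh nonterminals (Y1, Y2, …): affected rules were S → X2 X2 M; S → X1 X1 S X2; M → X1 M X1.

S ::= X1 X2 | X2 Y1 | X1 Y2; M ::= X2 X2 | X1 Y4; X1 ::= op; X2 ::= num; Y1 ::= X2 M; Y2 ::= X1 Y3; Y3 ::= S X2; Y4 ::= M X1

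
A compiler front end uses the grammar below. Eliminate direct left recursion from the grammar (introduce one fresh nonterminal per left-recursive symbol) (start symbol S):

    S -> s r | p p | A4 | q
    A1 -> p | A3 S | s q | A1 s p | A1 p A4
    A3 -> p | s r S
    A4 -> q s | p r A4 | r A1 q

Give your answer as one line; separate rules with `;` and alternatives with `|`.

S -> s r | p p | A4 | q; A1 -> p A1' | A3 S A1' | s q A1'; A3 -> p | s r S; A4 -> q s | p r A4 | r A1 q; A1' -> s p A1' | p A4 A1' | ε

Left recursion appears on A1.
For A1: α = {s p, p A4}, β = {p, A3 S, s q}. Rewrite as A1 → β A1' and A1' → α A1' | ε.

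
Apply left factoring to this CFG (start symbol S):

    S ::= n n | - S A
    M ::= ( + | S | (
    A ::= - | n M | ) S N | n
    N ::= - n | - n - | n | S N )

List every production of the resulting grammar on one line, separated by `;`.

S ::= n n | - S A; M ::= S | ( M'; A ::= - | ) S N | n A'; N ::= n | S N ) | - n N'; M' ::= + | ε; A' ::= M | ε; N' ::= ε | -

M has alternatives sharing prefix '(': factor to M → ( M' with M' → + | ε.
A has alternatives sharing prefix 'n': factor to A → n A' with A' → M | ε.
N has alternatives sharing prefix '- n': factor to N → - n N' with N' → ε | -.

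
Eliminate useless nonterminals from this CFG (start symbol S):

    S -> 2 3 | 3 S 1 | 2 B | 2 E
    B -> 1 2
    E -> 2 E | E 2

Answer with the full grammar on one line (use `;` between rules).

Generating nonterminals: {B, S}.
Reachable from S after that: {B, S}.
Removed useless symbols: {E} and every production mentioning them.

S -> 2 3 | 3 S 1 | 2 B; B -> 1 2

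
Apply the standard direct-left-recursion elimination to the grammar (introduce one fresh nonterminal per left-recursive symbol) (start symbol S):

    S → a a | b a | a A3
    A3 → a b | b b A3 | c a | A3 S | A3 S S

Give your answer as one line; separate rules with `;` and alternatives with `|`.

S → a a | b a | a A3; A3 → a b A3' | b b A3 A3' | c a A3'; A3' → S A3' | S S A3' | ε

A3 is directly left-recursive.
For A3: α = {S, S S}, β = {a b, b b A3, c a}. Rewrite as A3 → β A3' and A3' → α A3' | ε.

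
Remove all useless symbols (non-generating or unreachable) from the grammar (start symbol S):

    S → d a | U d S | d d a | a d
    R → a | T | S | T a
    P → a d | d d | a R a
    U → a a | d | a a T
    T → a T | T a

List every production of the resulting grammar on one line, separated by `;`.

Generating nonterminals: {P, R, S, U}.
Reachable from S after that: {S, U}.
Removed useless symbols: {P, R, T} and every production mentioning them.

S → d a | U d S | d d a | a d; U → a a | d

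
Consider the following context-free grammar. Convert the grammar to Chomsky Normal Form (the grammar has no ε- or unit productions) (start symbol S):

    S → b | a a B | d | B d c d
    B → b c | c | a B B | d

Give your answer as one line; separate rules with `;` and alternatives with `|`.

S → b | X1 Y1 | d | B Y2; B → X4 X3 | c | X1 Y4 | d; X1 → a; X2 → d; X3 → c; X4 → b; Y1 → X1 B; Y2 → X2 Y3; Y3 → X3 X2; Y4 → B B

Introduce a nonterminal for each terminal appearing in a rule of length ≥ 2: X1 → a, X2 → d, X3 → c, X4 → b.
Binarize each right-hand side of length ≥ 3 by chaining fresh nonterminals (Y1, Y2, …): affected rules were S → X1 X1 B; S → B X2 X3 X2; B → X1 B B.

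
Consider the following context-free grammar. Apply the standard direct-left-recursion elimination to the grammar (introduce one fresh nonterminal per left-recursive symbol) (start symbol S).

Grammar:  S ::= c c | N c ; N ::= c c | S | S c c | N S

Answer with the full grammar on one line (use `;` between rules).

S ::= c c | N c; N ::= c c N' | S N' | S c c N'; N' ::= S N' | ε

Left recursion appears on N.
For N: α = {S}, β = {c c, S, S c c}. Rewrite as N → β N' and N' → α N' | ε.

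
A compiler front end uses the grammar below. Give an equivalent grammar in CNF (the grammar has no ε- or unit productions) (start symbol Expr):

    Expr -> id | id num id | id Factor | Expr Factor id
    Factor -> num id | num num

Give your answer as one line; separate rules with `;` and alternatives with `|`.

Introduce a nonterminal for each terminal appearing in a rule of length ≥ 2: X1 → id, X2 → num.
Binarize each right-hand side of length ≥ 3 by chaining fresh nonterminals (Y1, Y2, …): affected rules were Expr → X1 X2 X1; Expr → Expr Factor X1.

Expr -> id | X1 Y1 | X1 Factor | Expr Y2; Factor -> X2 X1 | X2 X2; X1 -> id; X2 -> num; Y1 -> X2 X1; Y2 -> Factor X1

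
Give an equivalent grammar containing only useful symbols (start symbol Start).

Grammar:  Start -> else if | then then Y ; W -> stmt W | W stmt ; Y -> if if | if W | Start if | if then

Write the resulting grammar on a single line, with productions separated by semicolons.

Start -> else if | then then Y; Y -> if if | Start if | if then

Generating nonterminals: {Start, Y}.
Reachable from Start after that: {Start, Y}.
Removed useless symbols: {W} and every production mentioning them.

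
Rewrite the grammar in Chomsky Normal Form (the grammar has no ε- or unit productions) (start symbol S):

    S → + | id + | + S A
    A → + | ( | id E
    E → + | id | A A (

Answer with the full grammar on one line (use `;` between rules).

Introduce a nonterminal for each terminal appearing in a rule of length ≥ 2: X1 → id, X2 → +, X3 → (.
Binarize each right-hand side of length ≥ 3 by chaining fresh nonterminals (Y1, Y2, …): affected rules were S → X2 S A; E → A A X3.

S → + | X1 X2 | X2 Y1; A → + | ( | X1 E; E → + | id | A Y2; X1 → id; X2 → +; X3 → (; Y1 → S A; Y2 → A X3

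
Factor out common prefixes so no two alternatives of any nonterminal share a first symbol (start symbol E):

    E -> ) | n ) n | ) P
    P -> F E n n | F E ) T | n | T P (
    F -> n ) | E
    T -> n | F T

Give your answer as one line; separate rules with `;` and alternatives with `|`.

E has alternatives sharing prefix ')': factor to E → ) E' with E' → ε | P.
P has alternatives sharing prefix 'F E': factor to P → F E P' with P' → n n | ) T.

E -> n ) n | ) E'; P -> n | T P ( | F E P'; F -> n ) | E; T -> n | F T; E' -> ε | P; P' -> n n | ) T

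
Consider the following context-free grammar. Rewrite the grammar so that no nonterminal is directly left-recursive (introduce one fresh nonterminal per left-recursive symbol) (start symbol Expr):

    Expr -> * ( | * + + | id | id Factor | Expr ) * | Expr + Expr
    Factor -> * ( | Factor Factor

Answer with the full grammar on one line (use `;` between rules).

Expr -> * ( Expr1 | * + + Expr1 | id Expr1 | id Factor Expr1; Factor -> * ( Factor1; Expr1 -> ) * Expr1 | + Expr Expr1 | epsilon; Factor1 -> Factor Factor1 | epsilon

Directly left-recursive nonterminals: Expr, Factor.
For Expr: α = {) *, + Expr}, β = {* (, * + +, id, id Factor}. Rewrite as Expr → β Expr1 and Expr1 → α Expr1 | ε.
For Factor: α = {Factor}, β = {* (}. Rewrite as Factor → β Factor1 and Factor1 → α Factor1 | ε.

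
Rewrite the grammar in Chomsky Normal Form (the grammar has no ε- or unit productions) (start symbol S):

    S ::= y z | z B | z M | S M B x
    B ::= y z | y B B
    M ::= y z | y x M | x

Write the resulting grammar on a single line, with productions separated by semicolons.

Introduce a nonterminal for each terminal appearing in a rule of length ≥ 2: X1 → y, X2 → z, X3 → x.
Binarize each right-hand side of length ≥ 3 by chaining fresh nonterminals (Y1, Y2, …): affected rules were S → S M B X3; B → X1 B B; M → X1 X3 M.

S ::= X1 X2 | X2 B | X2 M | S Y1; B ::= X1 X2 | X1 Y3; M ::= X1 X2 | X1 Y4 | x; X1 ::= y; X2 ::= z; X3 ::= x; Y1 ::= M Y2; Y2 ::= B X3; Y3 ::= B B; Y4 ::= X3 M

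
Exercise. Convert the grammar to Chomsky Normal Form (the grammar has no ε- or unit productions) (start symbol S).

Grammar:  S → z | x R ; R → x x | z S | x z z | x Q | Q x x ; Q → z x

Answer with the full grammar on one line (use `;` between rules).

S → z | X1 R; R → X1 X1 | X2 S | X1 Y1 | X1 Q | Q Y2; Q → X2 X1; X1 → x; X2 → z; Y1 → X2 X2; Y2 → X1 X1

Introduce a nonterminal for each terminal appearing in a rule of length ≥ 2: X1 → x, X2 → z.
Binarize each right-hand side of length ≥ 3 by chaining fresh nonterminals (Y1, Y2, …): affected rules were R → X1 X2 X2; R → Q X1 X1.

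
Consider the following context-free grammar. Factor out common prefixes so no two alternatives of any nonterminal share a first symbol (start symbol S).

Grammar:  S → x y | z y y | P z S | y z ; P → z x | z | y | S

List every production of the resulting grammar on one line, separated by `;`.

P has alternatives sharing prefix 'z': factor to P → z P' with P' → x | ε.

S → x y | z y y | P z S | y z; P → y | S | z P'; P' → x | ε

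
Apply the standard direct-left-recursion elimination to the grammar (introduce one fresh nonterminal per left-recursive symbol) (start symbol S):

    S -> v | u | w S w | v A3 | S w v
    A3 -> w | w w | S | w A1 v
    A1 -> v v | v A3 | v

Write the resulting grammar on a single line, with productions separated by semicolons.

Directly left-recursive nonterminal: S.
For S: α = {w v}, β = {v, u, w S w, v A3}. Rewrite as S → β S' and S' → α S' | ε.

S -> v S' | u S' | w S w S' | v A3 S'; A3 -> w | w w | S | w A1 v; A1 -> v v | v A3 | v; S' -> w v S' | eps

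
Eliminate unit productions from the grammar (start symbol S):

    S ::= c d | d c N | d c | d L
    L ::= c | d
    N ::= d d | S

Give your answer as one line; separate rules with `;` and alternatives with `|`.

Unit pairs: N ⇒* {S}.
For each unit pair (A, B), copy every non-unit production of B to A, then drop all unit productions.

S ::= c d | d c N | d c | d L; L ::= c | d; N ::= c d | d c N | d c | d L | d d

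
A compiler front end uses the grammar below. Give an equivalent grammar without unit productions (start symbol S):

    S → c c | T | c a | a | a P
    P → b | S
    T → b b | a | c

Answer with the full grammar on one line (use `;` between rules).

Unit pairs: P ⇒* {S, T}; S ⇒* {T}.
For every A with A ⇒* B via unit rules, add B's non-unit alternatives to A; then delete every rule of the form X → Y.

S → c c | c a | a | a P | b b | c; P → c c | c a | a | a P | b | b b | c; T → b b | a | c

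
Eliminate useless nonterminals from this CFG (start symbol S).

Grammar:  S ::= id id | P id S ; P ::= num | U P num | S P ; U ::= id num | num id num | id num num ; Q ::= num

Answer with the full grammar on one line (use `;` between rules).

S ::= id id | P id S; P ::= num | U P num | S P; U ::= id num | num id num | id num num

Generating nonterminals: {P, Q, S, U}.
Reachable from S after that: {P, S, U}.
Removed useless symbols: {Q} and every production mentioning them.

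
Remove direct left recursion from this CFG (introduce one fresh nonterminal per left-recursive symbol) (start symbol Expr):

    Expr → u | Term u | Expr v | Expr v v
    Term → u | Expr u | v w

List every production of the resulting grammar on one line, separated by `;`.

Expr → u Expr1 | Term u Expr1; Term → u | Expr u | v w; Expr1 → v Expr1 | v v Expr1 | epsilon

Directly left-recursive nonterminal: Expr.
For Expr: α = {v, v v}, β = {u, Term u}. Rewrite as Expr → β Expr1 and Expr1 → α Expr1 | ε.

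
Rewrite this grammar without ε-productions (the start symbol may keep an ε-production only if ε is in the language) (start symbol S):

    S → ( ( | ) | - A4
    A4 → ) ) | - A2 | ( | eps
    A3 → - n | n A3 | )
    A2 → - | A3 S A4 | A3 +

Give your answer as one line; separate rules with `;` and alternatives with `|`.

S → ( ( | ) | - A4 | -; A4 → ) ) | - A2 | (; A3 → - n | n A3 | ); A2 → - | A3 S A4 | A3 S | A3 +

Nullable nonterminals: {A4}.
ε ∉ L(G), so no ε-production is kept.
For each production, add variants omitting each subset of nullable occurrences: S → - A4 gives - A4 | -. A2 → A3 S A4 gives A3 S A4 | A3 S.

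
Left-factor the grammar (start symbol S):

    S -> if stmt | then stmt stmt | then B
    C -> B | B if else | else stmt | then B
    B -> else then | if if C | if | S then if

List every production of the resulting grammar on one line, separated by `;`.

S has alternatives sharing prefix 'then': factor to S → then S' with S' → stmt stmt | B.
C has alternatives sharing prefix 'B': factor to C → B C' with C' → ε | if else.
B has alternatives sharing prefix 'if': factor to B → if B' with B' → if C | ε.

S -> if stmt | then S'; C -> else stmt | then B | B C'; B -> else then | S then if | if B'; S' -> stmt stmt | B; C' -> epsilon | if else; B' -> if C | epsilon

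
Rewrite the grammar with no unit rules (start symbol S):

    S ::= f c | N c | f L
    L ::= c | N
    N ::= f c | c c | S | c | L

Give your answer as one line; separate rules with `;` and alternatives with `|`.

Unit pairs: L ⇒* {N, S}; N ⇒* {L, S}.
For every A with A ⇒* B via unit rules, add B's non-unit alternatives to A; then delete every rule of the form X → Y.

S ::= f c | N c | f L; L ::= c | f c | N c | f L | c c; N ::= c | f c | N c | f L | c c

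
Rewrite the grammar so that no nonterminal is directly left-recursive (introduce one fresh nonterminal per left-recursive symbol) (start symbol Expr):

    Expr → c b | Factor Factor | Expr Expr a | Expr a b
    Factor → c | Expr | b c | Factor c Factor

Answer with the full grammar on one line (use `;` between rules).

Expr → c b Expr1 | Factor Factor Expr1; Factor → c Factor1 | Expr Factor1 | b c Factor1; Expr1 → Expr a Expr1 | a b Expr1 | epsilon; Factor1 → c Factor Factor1 | epsilon

Expr, Factor are directly left-recursive.
For Expr: α = {Expr a, a b}, β = {c b, Factor Factor}. Rewrite as Expr → β Expr1 and Expr1 → α Expr1 | ε.
For Factor: α = {c Factor}, β = {c, Expr, b c}. Rewrite as Factor → β Factor1 and Factor1 → α Factor1 | ε.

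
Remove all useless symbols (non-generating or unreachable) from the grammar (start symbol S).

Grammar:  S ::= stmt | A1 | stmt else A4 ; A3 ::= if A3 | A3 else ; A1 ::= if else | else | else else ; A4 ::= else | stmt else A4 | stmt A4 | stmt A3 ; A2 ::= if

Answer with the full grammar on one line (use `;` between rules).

Generating nonterminals: {A1, A2, A4, S}.
Reachable from S after that: {A1, A4, S}.
Removed useless symbols: {A2, A3} and every production mentioning them.

S ::= stmt | A1 | stmt else A4; A1 ::= if else | else | else else; A4 ::= else | stmt else A4 | stmt A4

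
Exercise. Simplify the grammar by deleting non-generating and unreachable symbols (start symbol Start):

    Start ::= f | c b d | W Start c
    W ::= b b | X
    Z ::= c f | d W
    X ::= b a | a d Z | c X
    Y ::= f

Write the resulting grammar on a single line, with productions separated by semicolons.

Start ::= f | c b d | W Start c; W ::= b b | X; Z ::= c f | d W; X ::= b a | a d Z | c X

Generating nonterminals: {Start, W, X, Y, Z}.
Reachable from Start after that: {Start, W, X, Z}.
Removed useless symbols: {Y} and every production mentioning them.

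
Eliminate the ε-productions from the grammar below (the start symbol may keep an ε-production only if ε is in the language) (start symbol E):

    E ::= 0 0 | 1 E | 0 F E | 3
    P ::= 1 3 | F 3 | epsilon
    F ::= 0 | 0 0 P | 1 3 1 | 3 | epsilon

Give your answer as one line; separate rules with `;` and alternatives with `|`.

E ::= 0 0 | 1 E | 0 F E | 0 E | 3; P ::= 1 3 | F 3 | 3; F ::= 0 | 0 0 P | 0 0 | 1 3 1 | 3

The nullable symbols are {F, P}.
ε ∉ L(G), so no ε-production is kept.
Expand every rule over subsets of its nullable positions: E → 0 F E gives 0 F E | 0 E. P → F 3 gives F 3 | 3. F → 0 0 P gives 0 0 P | 0 0.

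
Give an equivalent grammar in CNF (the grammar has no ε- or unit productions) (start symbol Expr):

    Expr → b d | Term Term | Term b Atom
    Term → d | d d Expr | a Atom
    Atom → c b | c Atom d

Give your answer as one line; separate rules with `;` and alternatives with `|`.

Introduce a nonterminal for each terminal appearing in a rule of length ≥ 2: X1 → b, X2 → d, X3 → a, X4 → c.
Binarize each right-hand side of length ≥ 3 by chaining fresh nonterminals (Y1, Y2, …): affected rules were Expr → Term X1 Atom; Term → X2 X2 Expr; Atom → X4 Atom X2.

Expr → X1 X2 | Term Term | Term Y1; Term → d | X2 Y2 | X3 Atom; Atom → X4 X1 | X4 Y3; X1 → b; X2 → d; X3 → a; X4 → c; Y1 → X1 Atom; Y2 → X2 Expr; Y3 → Atom X2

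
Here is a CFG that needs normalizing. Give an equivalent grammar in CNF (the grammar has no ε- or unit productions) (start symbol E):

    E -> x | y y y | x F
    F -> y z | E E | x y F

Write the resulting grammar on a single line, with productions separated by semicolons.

Introduce a nonterminal for each terminal appearing in a rule of length ≥ 2: X1 → y, X2 → x, X3 → z.
Binarize each right-hand side of length ≥ 3 by chaining fresh nonterminals (Y1, Y2, …): affected rules were E → X1 X1 X1; F → X2 X1 F.

E -> x | X1 Y1 | X2 F; F -> X1 X3 | E E | X2 Y2; X1 -> y; X2 -> x; X3 -> z; Y1 -> X1 X1; Y2 -> X1 F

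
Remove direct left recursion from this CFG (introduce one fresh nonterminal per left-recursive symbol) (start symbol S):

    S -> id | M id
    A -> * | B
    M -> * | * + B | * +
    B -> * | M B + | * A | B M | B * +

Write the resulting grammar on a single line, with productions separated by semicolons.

B is directly left-recursive.
For B: α = {M, * +}, β = {*, M B +, * A}. Rewrite as B → β B' and B' → α B' | ε.

S -> id | M id; A -> * | B; M -> * | * + B | * +; B -> * B' | M B + B' | * A B'; B' -> M B' | * + B' | ε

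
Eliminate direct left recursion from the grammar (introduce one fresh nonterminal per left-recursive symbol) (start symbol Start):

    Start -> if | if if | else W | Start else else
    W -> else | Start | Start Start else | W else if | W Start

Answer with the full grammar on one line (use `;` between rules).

Start, W are directly left-recursive.
For Start: α = {else else}, β = {if, if if, else W}. Rewrite as Start → β Start1 and Start1 → α Start1 | ε.
For W: α = {else if, Start}, β = {else, Start, Start Start else}. Rewrite as W → β W1 and W1 → α W1 | ε.

Start -> if Start1 | if if Start1 | else W Start1; W -> else W1 | Start W1 | Start Start else W1; Start1 -> else else Start1 | ε; W1 -> else if W1 | Start W1 | ε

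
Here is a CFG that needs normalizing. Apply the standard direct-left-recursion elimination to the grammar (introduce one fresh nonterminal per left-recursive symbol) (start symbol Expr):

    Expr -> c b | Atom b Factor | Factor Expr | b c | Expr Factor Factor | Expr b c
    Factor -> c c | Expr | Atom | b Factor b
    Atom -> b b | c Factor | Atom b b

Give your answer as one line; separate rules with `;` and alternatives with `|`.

Expr -> c b Expr1 | Atom b Factor Expr1 | Factor Expr Expr1 | b c Expr1; Factor -> c c | Expr | Atom | b Factor b; Atom -> b b Atom1 | c Factor Atom1; Expr1 -> Factor Factor Expr1 | b c Expr1 | ε; Atom1 -> b b Atom1 | ε

Expr, Atom are directly left-recursive.
For Expr: α = {Factor Factor, b c}, β = {c b, Atom b Factor, Factor Expr, b c}. Rewrite as Expr → β Expr1 and Expr1 → α Expr1 | ε.
For Atom: α = {b b}, β = {b b, c Factor}. Rewrite as Atom → β Atom1 and Atom1 → α Atom1 | ε.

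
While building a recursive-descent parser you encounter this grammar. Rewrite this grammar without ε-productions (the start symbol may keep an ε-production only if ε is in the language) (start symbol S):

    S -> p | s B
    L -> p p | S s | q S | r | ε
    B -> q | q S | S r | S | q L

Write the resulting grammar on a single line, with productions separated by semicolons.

S -> p | s B; L -> p p | S s | q S | r; B -> q | q S | S r | S | q L

The nullable symbols are {L}.
ε ∉ L(G), so no ε-production is kept.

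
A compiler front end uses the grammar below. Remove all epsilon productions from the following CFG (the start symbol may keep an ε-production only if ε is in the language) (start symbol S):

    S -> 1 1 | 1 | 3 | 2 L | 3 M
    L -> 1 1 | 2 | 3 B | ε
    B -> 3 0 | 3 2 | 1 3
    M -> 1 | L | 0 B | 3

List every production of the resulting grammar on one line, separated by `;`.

The nullable symbols are {L, M}.
ε ∉ L(G), so no ε-production is kept.
Add the nullable-subset variants: S → 2 L gives 2 L | 2.

S -> 1 1 | 1 | 3 | 2 L | 2 | 3 M; L -> 1 1 | 2 | 3 B; B -> 3 0 | 3 2 | 1 3; M -> 1 | L | 0 B | 3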